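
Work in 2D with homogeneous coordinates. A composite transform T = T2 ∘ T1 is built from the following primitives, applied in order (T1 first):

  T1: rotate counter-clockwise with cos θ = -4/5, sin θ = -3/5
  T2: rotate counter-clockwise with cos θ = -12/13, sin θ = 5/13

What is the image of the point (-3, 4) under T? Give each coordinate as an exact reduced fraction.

T(p) = (-253/65, 204/65)

T1 rotate counter-clockwise with cos θ = -4/5, sin θ = -3/5: (-3, 4) → (24/5, -7/5)
T2 rotate counter-clockwise with cos θ = -12/13, sin θ = 5/13: (24/5, -7/5) → (-253/65, 204/65)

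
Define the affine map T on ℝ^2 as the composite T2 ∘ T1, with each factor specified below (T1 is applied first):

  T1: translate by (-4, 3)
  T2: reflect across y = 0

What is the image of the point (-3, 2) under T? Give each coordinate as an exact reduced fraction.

T(p) = (-7, -5)

T1 translate by (-4, 3): (-3, 2) → (-7, 5)
T2 reflect across y = 0: (-7, 5) → (-7, -5)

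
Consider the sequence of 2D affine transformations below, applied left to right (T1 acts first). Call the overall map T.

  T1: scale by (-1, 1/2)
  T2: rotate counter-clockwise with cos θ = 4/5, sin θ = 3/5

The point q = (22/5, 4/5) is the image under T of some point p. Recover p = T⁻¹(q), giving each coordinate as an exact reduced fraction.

p = (-4, -4)

T1 = [-1 0 0; 0 1/2 0; 0 0 1]
T2·T1 = [-4/5 -3/10 0; -3/5 2/5 0; 0 0 1]
det M = -1/2; M⁻¹ = [-4/5 -3/5 0; -6/5 8/5 0; 0 0 1]
M⁻¹ · (22/5, 4/5)ᵀ = (-4, -4)ᵀ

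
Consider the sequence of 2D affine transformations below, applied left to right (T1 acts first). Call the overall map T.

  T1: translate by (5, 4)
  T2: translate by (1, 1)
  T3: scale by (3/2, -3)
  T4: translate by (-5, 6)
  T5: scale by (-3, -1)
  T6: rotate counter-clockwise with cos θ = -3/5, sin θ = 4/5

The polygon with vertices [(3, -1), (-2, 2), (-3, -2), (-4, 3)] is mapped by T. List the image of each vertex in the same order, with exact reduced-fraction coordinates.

T1 translate by (5, 4): (3, -1) → (8, 3); (-2, 2) → (3, 6); (-3, -2) → (2, 2); (-4, 3) → (1, 7)
T2 translate by (1, 1): (8, 3) → (9, 4); (3, 6) → (4, 7); (2, 2) → (3, 3); (1, 7) → (2, 8)
T3 scale by (3/2, -3): (9, 4) → (27/2, -12); (4, 7) → (6, -21); (3, 3) → (9/2, -9); (2, 8) → (3, -24)
T4 translate by (-5, 6): (27/2, -12) → (17/2, -6); (6, -21) → (1, -15); (9/2, -9) → (-1/2, -3); (3, -24) → (-2, -18)
T5 scale by (-3, -1): (17/2, -6) → (-51/2, 6); (1, -15) → (-3, 15); (-1/2, -3) → (3/2, 3); (-2, -18) → (6, 18)
T6 rotate counter-clockwise with cos θ = -3/5, sin θ = 4/5: (-51/2, 6) → (21/2, -24); (-3, 15) → (-51/5, -57/5); (3/2, 3) → (-33/10, -3/5); (6, 18) → (-18, -6)

image vertices: (21/2, -24), (-51/5, -57/5), (-33/10, -3/5), (-18, -6)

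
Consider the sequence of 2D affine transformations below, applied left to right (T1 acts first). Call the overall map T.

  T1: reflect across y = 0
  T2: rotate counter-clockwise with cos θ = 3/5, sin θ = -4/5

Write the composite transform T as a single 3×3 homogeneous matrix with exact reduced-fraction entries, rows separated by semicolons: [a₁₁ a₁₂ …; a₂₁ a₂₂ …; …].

T1 = [1 0 0; 0 -1 0; 0 0 1]
T2·T1 = [3/5 -4/5 0; -4/5 -3/5 0; 0 0 1]

T = [3/5 -4/5 0; -4/5 -3/5 0; 0 0 1]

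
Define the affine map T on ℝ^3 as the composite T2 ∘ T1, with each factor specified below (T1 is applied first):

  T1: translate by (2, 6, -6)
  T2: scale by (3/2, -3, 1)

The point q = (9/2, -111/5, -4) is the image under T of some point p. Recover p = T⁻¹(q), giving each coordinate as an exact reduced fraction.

p = (1, 7/5, 2)

T1 = [1 0 0 2; 0 1 0 6; 0 0 1 -6; 0 0 0 1]
T2·T1 = [3/2 0 0 3; 0 -3 0 -18; 0 0 1 -6; 0 0 0 1]
det M = -9/2; M⁻¹ = [2/3 0 0 -2; 0 -1/3 0 -6; 0 0 1 6; 0 0 0 1]
M⁻¹ · (9/2, -111/5, -4)ᵀ = (1, 7/5, 2)ᵀ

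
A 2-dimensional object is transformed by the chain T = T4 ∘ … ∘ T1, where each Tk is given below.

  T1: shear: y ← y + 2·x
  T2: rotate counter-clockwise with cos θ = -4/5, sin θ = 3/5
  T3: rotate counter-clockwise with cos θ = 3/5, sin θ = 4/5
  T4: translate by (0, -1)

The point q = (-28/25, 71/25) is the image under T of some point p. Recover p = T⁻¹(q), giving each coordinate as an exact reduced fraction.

T1 = [1 0 0; 2 1 0; 0 0 1]
T2·T1 = [-2 -3/5 0; -1 -4/5 0; 0 0 1]
T3·…·T1 = [-2/5 7/25 0; -11/5 -24/25 0; 0 0 1]
T4·…·T1 = [-2/5 7/25 0; -11/5 -24/25 -1; 0 0 1]
det M = 1; M⁻¹ = [-24/25 -7/25 -7/25; 11/5 -2/5 -2/5; 0 0 1]
M⁻¹ · (-28/25, 71/25)ᵀ = (0, -4)ᵀ

p = (0, -4)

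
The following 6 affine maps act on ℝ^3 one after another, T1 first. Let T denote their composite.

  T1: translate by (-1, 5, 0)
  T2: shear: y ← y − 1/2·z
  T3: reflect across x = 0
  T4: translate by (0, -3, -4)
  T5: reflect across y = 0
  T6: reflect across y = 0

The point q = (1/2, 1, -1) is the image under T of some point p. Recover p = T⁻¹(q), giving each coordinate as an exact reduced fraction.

p = (1/2, 1/2, 3)

T1 = [1 0 0 -1; 0 1 0 5; 0 0 1 0; 0 0 0 1]
T2·T1 = [1 0 0 -1; 0 1 -1/2 5; 0 0 1 0; 0 0 0 1]
T3·…·T1 = [-1 0 0 1; 0 1 -1/2 5; 0 0 1 0; 0 0 0 1]
T4·…·T1 = [-1 0 0 1; 0 1 -1/2 2; 0 0 1 -4; 0 0 0 1]
T5·…·T1 = [-1 0 0 1; 0 -1 1/2 -2; 0 0 1 -4; 0 0 0 1]
T6·…·T1 = [-1 0 0 1; 0 1 -1/2 2; 0 0 1 -4; 0 0 0 1]
det M = -1; M⁻¹ = [-1 0 0 1; 0 1 1/2 0; 0 0 1 4; 0 0 0 1]
M⁻¹ · (1/2, 1, -1)ᵀ = (1/2, 1/2, 3)ᵀ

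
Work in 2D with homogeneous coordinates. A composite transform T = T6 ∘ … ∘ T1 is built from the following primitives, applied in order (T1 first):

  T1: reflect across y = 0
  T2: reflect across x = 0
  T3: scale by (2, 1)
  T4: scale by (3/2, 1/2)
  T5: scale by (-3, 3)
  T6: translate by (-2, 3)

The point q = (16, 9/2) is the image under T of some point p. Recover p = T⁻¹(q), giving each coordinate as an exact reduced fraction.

p = (2, -1)

T1 = [1 0 0; 0 -1 0; 0 0 1]
T2·T1 = [-1 0 0; 0 -1 0; 0 0 1]
T3·…·T1 = [-2 0 0; 0 -1 0; 0 0 1]
T4·…·T1 = [-3 0 0; 0 -1/2 0; 0 0 1]
T5·…·T1 = [9 0 0; 0 -3/2 0; 0 0 1]
T6·…·T1 = [9 0 -2; 0 -3/2 3; 0 0 1]
det M = -27/2; M⁻¹ = [1/9 0 2/9; 0 -2/3 2; 0 0 1]
M⁻¹ · (16, 9/2)ᵀ = (2, -1)ᵀ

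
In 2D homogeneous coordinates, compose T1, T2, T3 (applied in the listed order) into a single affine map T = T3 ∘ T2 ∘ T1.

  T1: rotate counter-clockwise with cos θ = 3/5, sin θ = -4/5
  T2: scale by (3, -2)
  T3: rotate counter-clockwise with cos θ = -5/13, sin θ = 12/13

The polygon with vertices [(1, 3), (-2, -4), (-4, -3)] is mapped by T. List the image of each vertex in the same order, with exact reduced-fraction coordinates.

T1 rotate counter-clockwise with cos θ = 3/5, sin θ = -4/5: (1, 3) → (3, 1); (-2, -4) → (-22/5, -4/5); (-4, -3) → (-24/5, 7/5)
T2 scale by (3, -2): (3, 1) → (9, -2); (-22/5, -4/5) → (-66/5, 8/5); (-24/5, 7/5) → (-72/5, -14/5)
T3 rotate counter-clockwise with cos θ = -5/13, sin θ = 12/13: (9, -2) → (-21/13, 118/13); (-66/5, 8/5) → (18/5, -64/5); (-72/5, -14/5) → (528/65, -794/65)

image vertices: (-21/13, 118/13), (18/5, -64/5), (528/65, -794/65)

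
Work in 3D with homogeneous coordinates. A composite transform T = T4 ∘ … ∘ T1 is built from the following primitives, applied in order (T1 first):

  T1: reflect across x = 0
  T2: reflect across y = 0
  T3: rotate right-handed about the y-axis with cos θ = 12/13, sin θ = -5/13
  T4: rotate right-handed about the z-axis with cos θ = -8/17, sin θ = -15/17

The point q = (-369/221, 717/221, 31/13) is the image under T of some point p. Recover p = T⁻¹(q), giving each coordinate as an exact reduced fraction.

p = (1, 3, 3)

T1 = [-1 0 0 0; 0 1 0 0; 0 0 1 0; 0 0 0 1]
T2·T1 = [-1 0 0 0; 0 -1 0 0; 0 0 1 0; 0 0 0 1]
T3·…·T1 = [-12/13 0 -5/13 0; 0 -1 0 0; -5/13 0 12/13 0; 0 0 0 1]
T4·…·T1 = [96/221 -15/17 40/221 0; 180/221 8/17 75/221 0; -5/13 0 12/13 0; 0 0 0 1]
det M = 1; M⁻¹ = [96/221 180/221 -5/13 0; -15/17 8/17 0 0; 40/221 75/221 12/13 0; 0 0 0 1]
M⁻¹ · (-369/221, 717/221, 31/13)ᵀ = (1, 3, 3)ᵀ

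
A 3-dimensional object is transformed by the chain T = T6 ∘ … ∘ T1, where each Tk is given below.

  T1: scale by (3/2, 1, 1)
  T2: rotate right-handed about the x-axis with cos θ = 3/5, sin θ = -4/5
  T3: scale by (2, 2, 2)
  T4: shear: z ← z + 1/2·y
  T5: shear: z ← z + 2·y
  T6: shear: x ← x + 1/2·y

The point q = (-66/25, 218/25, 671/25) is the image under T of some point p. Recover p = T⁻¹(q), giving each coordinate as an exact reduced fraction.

T1 = [3/2 0 0 0; 0 1 0 0; 0 0 1 0; 0 0 0 1]
T2·T1 = [3/2 0 0 0; 0 3/5 4/5 0; 0 -4/5 3/5 0; 0 0 0 1]
T3·…·T1 = [3 0 0 0; 0 6/5 8/5 0; 0 -8/5 6/5 0; 0 0 0 1]
T4·…·T1 = [3 0 0 0; 0 6/5 8/5 0; 0 -1 2 0; 0 0 0 1]
T5·…·T1 = [3 0 0 0; 0 6/5 8/5 0; 0 7/5 26/5 0; 0 0 0 1]
T6·…·T1 = [3 3/5 4/5 0; 0 6/5 8/5 0; 0 7/5 26/5 0; 0 0 0 1]
det M = 12; M⁻¹ = [1/3 -1/6 0 0; 0 13/10 -2/5 0; 0 -7/20 3/10 0; 0 0 0 1]
M⁻¹ · (-66/25, 218/25, 671/25)ᵀ = (-7/3, 3/5, 5)ᵀ

p = (-7/3, 3/5, 5)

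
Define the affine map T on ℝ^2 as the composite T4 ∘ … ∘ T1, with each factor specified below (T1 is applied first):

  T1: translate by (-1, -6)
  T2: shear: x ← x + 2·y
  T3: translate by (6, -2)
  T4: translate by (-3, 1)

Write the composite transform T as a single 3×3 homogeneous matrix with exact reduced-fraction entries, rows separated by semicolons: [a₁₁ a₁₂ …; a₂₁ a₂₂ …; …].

T = [1 2 -10; 0 1 -7; 0 0 1]

T1 = [1 0 -1; 0 1 -6; 0 0 1]
T2·T1 = [1 2 -13; 0 1 -6; 0 0 1]
T3·…·T1 = [1 2 -7; 0 1 -8; 0 0 1]
T4·…·T1 = [1 2 -10; 0 1 -7; 0 0 1]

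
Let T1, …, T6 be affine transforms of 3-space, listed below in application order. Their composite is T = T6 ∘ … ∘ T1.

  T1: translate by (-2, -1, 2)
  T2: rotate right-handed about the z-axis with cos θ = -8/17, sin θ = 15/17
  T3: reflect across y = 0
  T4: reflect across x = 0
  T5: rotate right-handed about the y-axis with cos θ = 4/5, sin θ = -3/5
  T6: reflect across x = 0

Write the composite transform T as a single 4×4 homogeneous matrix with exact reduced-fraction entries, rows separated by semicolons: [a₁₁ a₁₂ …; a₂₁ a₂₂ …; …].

T1 = [1 0 0 -2; 0 1 0 -1; 0 0 1 2; 0 0 0 1]
T2·T1 = [-8/17 -15/17 0 31/17; 15/17 -8/17 0 -22/17; 0 0 1 2; 0 0 0 1]
T3·…·T1 = [-8/17 -15/17 0 31/17; -15/17 8/17 0 22/17; 0 0 1 2; 0 0 0 1]
T4·…·T1 = [8/17 15/17 0 -31/17; -15/17 8/17 0 22/17; 0 0 1 2; 0 0 0 1]
T5·…·T1 = [32/85 12/17 -3/5 -226/85; -15/17 8/17 0 22/17; 24/85 9/17 4/5 43/85; 0 0 0 1]
T6·…·T1 = [-32/85 -12/17 3/5 226/85; -15/17 8/17 0 22/17; 24/85 9/17 4/5 43/85; 0 0 0 1]

T = [-32/85 -12/17 3/5 226/85; -15/17 8/17 0 22/17; 24/85 9/17 4/5 43/85; 0 0 0 1]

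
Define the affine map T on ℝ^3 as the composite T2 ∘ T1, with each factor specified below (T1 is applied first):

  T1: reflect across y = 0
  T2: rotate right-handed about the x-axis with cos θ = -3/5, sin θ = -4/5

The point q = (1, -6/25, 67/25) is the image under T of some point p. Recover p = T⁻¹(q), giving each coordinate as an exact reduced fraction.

p = (1, 2, -9/5)

T1 = [1 0 0 0; 0 -1 0 0; 0 0 1 0; 0 0 0 1]
T2·T1 = [1 0 0 0; 0 3/5 4/5 0; 0 4/5 -3/5 0; 0 0 0 1]
det M = -1; M⁻¹ = [1 0 0 0; 0 3/5 4/5 0; 0 4/5 -3/5 0; 0 0 0 1]
M⁻¹ · (1, -6/25, 67/25)ᵀ = (1, 2, -9/5)ᵀ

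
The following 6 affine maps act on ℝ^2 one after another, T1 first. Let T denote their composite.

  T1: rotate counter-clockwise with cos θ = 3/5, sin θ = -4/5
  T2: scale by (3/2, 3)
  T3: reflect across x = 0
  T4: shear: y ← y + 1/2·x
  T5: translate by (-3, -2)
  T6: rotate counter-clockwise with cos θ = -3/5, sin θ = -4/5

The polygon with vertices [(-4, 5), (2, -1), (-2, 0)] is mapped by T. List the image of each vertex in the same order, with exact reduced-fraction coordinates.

T1 rotate counter-clockwise with cos θ = 3/5, sin θ = -4/5: (-4, 5) → (8/5, 31/5); (2, -1) → (2/5, -11/5); (-2, 0) → (-6/5, 8/5)
T2 scale by (3/2, 3): (8/5, 31/5) → (12/5, 93/5); (2/5, -11/5) → (3/5, -33/5); (-6/5, 8/5) → (-9/5, 24/5)
T3 reflect across x = 0: (12/5, 93/5) → (-12/5, 93/5); (3/5, -33/5) → (-3/5, -33/5); (-9/5, 24/5) → (9/5, 24/5)
T4 shear: y ← y + 1/2·x: (-12/5, 93/5) → (-12/5, 87/5); (-3/5, -33/5) → (-3/5, -69/10); (9/5, 24/5) → (9/5, 57/10)
T5 translate by (-3, -2): (-12/5, 87/5) → (-27/5, 77/5); (-3/5, -69/10) → (-18/5, -89/10); (9/5, 57/10) → (-6/5, 37/10)
T6 rotate counter-clockwise with cos θ = -3/5, sin θ = -4/5: (-27/5, 77/5) → (389/25, -123/25); (-18/5, -89/10) → (-124/25, 411/50); (-6/5, 37/10) → (92/25, -63/50)

image vertices: (389/25, -123/25), (-124/25, 411/50), (92/25, -63/50)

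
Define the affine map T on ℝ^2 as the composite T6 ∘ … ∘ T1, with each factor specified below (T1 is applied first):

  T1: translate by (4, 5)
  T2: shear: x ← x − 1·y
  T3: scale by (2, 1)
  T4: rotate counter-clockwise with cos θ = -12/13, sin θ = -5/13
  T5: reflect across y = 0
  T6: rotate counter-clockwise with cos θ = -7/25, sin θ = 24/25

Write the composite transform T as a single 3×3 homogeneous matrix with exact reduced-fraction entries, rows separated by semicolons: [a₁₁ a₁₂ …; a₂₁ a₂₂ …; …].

T = [-72/325 -251/325 -1543/325; -646/325 682/325 826/325; 0 0 1]

T1 = [1 0 4; 0 1 5; 0 0 1]
T2·T1 = [1 -1 -1; 0 1 5; 0 0 1]
T3·…·T1 = [2 -2 -2; 0 1 5; 0 0 1]
T4·…·T1 = [-24/13 29/13 49/13; -10/13 -2/13 -50/13; 0 0 1]
T5·…·T1 = [-24/13 29/13 49/13; 10/13 2/13 50/13; 0 0 1]
T6·…·T1 = [-72/325 -251/325 -1543/325; -646/325 682/325 826/325; 0 0 1]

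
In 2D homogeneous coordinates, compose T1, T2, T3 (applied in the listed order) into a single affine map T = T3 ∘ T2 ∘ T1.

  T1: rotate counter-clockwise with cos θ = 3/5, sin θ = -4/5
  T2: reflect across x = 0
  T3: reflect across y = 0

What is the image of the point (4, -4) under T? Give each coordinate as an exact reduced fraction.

T1 rotate counter-clockwise with cos θ = 3/5, sin θ = -4/5: (4, -4) → (-4/5, -28/5)
T2 reflect across x = 0: (-4/5, -28/5) → (4/5, -28/5)
T3 reflect across y = 0: (4/5, -28/5) → (4/5, 28/5)

T(p) = (4/5, 28/5)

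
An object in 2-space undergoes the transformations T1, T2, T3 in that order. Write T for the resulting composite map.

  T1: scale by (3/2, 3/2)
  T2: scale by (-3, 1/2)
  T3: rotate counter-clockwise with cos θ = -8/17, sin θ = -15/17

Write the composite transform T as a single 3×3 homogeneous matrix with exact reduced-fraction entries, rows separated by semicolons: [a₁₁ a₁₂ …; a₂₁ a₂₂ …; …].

T = [36/17 45/68 0; 135/34 -6/17 0; 0 0 1]

T1 = [3/2 0 0; 0 3/2 0; 0 0 1]
T2·T1 = [-9/2 0 0; 0 3/4 0; 0 0 1]
T3·…·T1 = [36/17 45/68 0; 135/34 -6/17 0; 0 0 1]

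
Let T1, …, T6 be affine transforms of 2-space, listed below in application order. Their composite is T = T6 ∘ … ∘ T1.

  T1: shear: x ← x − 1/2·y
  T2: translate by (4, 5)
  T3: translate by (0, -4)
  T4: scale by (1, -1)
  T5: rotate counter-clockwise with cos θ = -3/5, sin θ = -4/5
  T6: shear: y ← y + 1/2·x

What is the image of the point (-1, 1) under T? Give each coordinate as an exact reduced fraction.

T1 shear: x ← x − 1/2·y: (-1, 1) → (-3/2, 1)
T2 translate by (4, 5): (-3/2, 1) → (5/2, 6)
T3 translate by (0, -4): (5/2, 6) → (5/2, 2)
T4 scale by (1, -1): (5/2, 2) → (5/2, -2)
T5 rotate counter-clockwise with cos θ = -3/5, sin θ = -4/5: (5/2, -2) → (-31/10, -4/5)
T6 shear: y ← y + 1/2·x: (-31/10, -4/5) → (-31/10, -47/20)

T(p) = (-31/10, -47/20)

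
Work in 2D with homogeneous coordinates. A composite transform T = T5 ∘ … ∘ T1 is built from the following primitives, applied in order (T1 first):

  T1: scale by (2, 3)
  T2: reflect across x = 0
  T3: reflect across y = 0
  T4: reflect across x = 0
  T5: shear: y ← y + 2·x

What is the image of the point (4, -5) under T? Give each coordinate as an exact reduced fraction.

T1 scale by (2, 3): (4, -5) → (8, -15)
T2 reflect across x = 0: (8, -15) → (-8, -15)
T3 reflect across y = 0: (-8, -15) → (-8, 15)
T4 reflect across x = 0: (-8, 15) → (8, 15)
T5 shear: y ← y + 2·x: (8, 15) → (8, 31)

T(p) = (8, 31)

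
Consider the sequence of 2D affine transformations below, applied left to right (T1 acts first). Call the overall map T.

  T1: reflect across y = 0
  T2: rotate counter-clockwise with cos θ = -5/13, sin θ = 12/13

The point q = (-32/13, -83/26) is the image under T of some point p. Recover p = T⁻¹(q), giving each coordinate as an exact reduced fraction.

T1 = [1 0 0; 0 -1 0; 0 0 1]
T2·T1 = [-5/13 12/13 0; 12/13 5/13 0; 0 0 1]
det M = -1; M⁻¹ = [-5/13 12/13 0; 12/13 5/13 0; 0 0 1]
M⁻¹ · (-32/13, -83/26)ᵀ = (-2, -7/2)ᵀ

p = (-2, -7/2)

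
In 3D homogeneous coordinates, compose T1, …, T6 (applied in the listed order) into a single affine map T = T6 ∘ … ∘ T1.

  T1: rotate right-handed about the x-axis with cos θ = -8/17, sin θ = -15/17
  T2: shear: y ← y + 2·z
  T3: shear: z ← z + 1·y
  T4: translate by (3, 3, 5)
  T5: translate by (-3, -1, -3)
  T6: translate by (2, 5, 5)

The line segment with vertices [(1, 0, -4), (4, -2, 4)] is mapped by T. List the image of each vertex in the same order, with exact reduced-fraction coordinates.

T1 rotate right-handed about the x-axis with cos θ = -8/17, sin θ = -15/17: (1, 0, -4) → (1, -60/17, 32/17); (4, -2, 4) → (4, 76/17, -2/17)
T2 shear: y ← y + 2·z: (1, -60/17, 32/17) → (1, 4/17, 32/17); (4, 76/17, -2/17) → (4, 72/17, -2/17)
T3 shear: z ← z + 1·y: (1, 4/17, 32/17) → (1, 4/17, 36/17); (4, 72/17, -2/17) → (4, 72/17, 70/17)
T4 translate by (3, 3, 5): (1, 4/17, 36/17) → (4, 55/17, 121/17); (4, 72/17, 70/17) → (7, 123/17, 155/17)
T5 translate by (-3, -1, -3): (4, 55/17, 121/17) → (1, 38/17, 70/17); (7, 123/17, 155/17) → (4, 106/17, 104/17)
T6 translate by (2, 5, 5): (1, 38/17, 70/17) → (3, 123/17, 155/17); (4, 106/17, 104/17) → (6, 191/17, 189/17)

image vertices: (3, 123/17, 155/17), (6, 191/17, 189/17)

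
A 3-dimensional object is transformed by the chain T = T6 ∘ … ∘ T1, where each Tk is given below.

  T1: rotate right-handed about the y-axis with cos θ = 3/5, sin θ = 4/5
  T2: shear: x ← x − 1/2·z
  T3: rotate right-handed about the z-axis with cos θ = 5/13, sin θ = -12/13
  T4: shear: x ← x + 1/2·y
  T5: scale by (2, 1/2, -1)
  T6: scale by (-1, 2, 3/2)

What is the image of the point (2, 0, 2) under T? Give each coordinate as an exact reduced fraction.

T(p) = (6/13, -36/13, 3/5)

T1 rotate right-handed about the y-axis with cos θ = 3/5, sin θ = 4/5: (2, 0, 2) → (14/5, 0, -2/5)
T2 shear: x ← x − 1/2·z: (14/5, 0, -2/5) → (3, 0, -2/5)
T3 rotate right-handed about the z-axis with cos θ = 5/13, sin θ = -12/13: (3, 0, -2/5) → (15/13, -36/13, -2/5)
T4 shear: x ← x + 1/2·y: (15/13, -36/13, -2/5) → (-3/13, -36/13, -2/5)
T5 scale by (2, 1/2, -1): (-3/13, -36/13, -2/5) → (-6/13, -18/13, 2/5)
T6 scale by (-1, 2, 3/2): (-6/13, -18/13, 2/5) → (6/13, -36/13, 3/5)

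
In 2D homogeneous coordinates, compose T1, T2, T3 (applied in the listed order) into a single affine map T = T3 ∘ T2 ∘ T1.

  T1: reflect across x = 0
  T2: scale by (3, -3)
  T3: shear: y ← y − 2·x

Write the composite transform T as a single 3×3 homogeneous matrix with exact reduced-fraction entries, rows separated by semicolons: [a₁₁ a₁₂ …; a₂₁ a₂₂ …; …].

T = [-3 0 0; 6 -3 0; 0 0 1]

T1 = [-1 0 0; 0 1 0; 0 0 1]
T2·T1 = [-3 0 0; 0 -3 0; 0 0 1]
T3·…·T1 = [-3 0 0; 6 -3 0; 0 0 1]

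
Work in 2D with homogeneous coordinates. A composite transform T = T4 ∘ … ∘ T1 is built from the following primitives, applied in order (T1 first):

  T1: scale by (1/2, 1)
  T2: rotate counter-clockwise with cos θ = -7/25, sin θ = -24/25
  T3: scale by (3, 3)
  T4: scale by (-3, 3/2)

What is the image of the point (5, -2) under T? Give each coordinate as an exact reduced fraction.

T1 scale by (1/2, 1): (5, -2) → (5/2, -2)
T2 rotate counter-clockwise with cos θ = -7/25, sin θ = -24/25: (5/2, -2) → (-131/50, -46/25)
T3 scale by (3, 3): (-131/50, -46/25) → (-393/50, -138/25)
T4 scale by (-3, 3/2): (-393/50, -138/25) → (1179/50, -207/25)

T(p) = (1179/50, -207/25)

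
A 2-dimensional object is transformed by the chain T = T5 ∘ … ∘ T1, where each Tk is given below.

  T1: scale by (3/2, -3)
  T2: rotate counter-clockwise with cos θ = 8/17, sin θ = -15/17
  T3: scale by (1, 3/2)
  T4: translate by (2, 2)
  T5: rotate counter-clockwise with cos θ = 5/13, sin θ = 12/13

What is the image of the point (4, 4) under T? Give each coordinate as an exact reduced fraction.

T(p) = (2450/221, -2401/221)

T1 scale by (3/2, -3): (4, 4) → (6, -12)
T2 rotate counter-clockwise with cos θ = 8/17, sin θ = -15/17: (6, -12) → (-132/17, -186/17)
T3 scale by (1, 3/2): (-132/17, -186/17) → (-132/17, -279/17)
T4 translate by (2, 2): (-132/17, -279/17) → (-98/17, -245/17)
T5 rotate counter-clockwise with cos θ = 5/13, sin θ = 12/13: (-98/17, -245/17) → (2450/221, -2401/221)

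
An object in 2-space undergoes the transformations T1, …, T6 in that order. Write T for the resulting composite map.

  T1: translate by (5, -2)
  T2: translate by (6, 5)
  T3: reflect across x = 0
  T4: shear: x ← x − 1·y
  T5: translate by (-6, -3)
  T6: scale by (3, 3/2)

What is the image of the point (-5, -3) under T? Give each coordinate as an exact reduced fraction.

T(p) = (-36, -9/2)

T1 translate by (5, -2): (-5, -3) → (0, -5)
T2 translate by (6, 5): (0, -5) → (6, 0)
T3 reflect across x = 0: (6, 0) → (-6, 0)
T4 shear: x ← x − 1·y: (-6, 0) → (-6, 0)
T5 translate by (-6, -3): (-6, 0) → (-12, -3)
T6 scale by (3, 3/2): (-12, -3) → (-36, -9/2)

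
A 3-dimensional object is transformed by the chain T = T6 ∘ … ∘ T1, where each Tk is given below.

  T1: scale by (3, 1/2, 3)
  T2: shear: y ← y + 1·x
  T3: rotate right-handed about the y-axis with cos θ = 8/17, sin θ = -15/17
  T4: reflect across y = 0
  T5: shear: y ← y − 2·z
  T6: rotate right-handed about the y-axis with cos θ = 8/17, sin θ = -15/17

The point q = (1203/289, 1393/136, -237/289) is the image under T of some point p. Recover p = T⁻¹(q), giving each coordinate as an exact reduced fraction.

p = (-1, 7/4, -1)

T1 = [3 0 0 0; 0 1/2 0 0; 0 0 3 0; 0 0 0 1]
T2·T1 = [3 0 0 0; 3 1/2 0 0; 0 0 3 0; 0 0 0 1]
T3·…·T1 = [24/17 0 -45/17 0; 3 1/2 0 0; 45/17 0 24/17 0; 0 0 0 1]
T4·…·T1 = [24/17 0 -45/17 0; -3 -1/2 0 0; 45/17 0 24/17 0; 0 0 0 1]
T5·…·T1 = [24/17 0 -45/17 0; -141/17 -1/2 -48/17 0; 45/17 0 24/17 0; 0 0 0 1]
T6·…·T1 = [-483/289 0 -720/289 0; -141/17 -1/2 -48/17 0; 720/289 0 -483/289 0; 0 0 0 1]
det M = -9/2; M⁻¹ = [-161/867 0 80/289 0; 1342/289 -2 -1024/289 0; -80/289 0 -161/867 0; 0 0 0 1]
M⁻¹ · (1203/289, 1393/136, -237/289)ᵀ = (-1, 7/4, -1)ᵀ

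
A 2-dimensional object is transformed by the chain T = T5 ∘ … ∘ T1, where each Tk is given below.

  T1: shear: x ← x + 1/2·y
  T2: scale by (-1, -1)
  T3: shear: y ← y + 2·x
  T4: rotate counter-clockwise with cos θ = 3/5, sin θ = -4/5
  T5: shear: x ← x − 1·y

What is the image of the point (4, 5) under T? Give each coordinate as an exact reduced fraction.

T1 shear: x ← x + 1/2·y: (4, 5) → (13/2, 5)
T2 scale by (-1, -1): (13/2, 5) → (-13/2, -5)
T3 shear: y ← y + 2·x: (-13/2, -5) → (-13/2, -18)
T4 rotate counter-clockwise with cos θ = 3/5, sin θ = -4/5: (-13/2, -18) → (-183/10, -28/5)
T5 shear: x ← x − 1·y: (-183/10, -28/5) → (-127/10, -28/5)

T(p) = (-127/10, -28/5)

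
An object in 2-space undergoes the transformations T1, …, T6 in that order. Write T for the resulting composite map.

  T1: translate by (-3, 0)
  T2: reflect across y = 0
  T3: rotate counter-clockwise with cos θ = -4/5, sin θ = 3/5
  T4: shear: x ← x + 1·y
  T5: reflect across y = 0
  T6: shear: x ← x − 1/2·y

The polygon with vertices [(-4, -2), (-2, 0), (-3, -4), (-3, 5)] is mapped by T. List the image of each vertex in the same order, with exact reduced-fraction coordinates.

T1 translate by (-3, 0): (-4, -2) → (-7, -2); (-2, 0) → (-5, 0); (-3, -4) → (-6, -4); (-3, 5) → (-6, 5)
T2 reflect across y = 0: (-7, -2) → (-7, 2); (-5, 0) → (-5, 0); (-6, -4) → (-6, 4); (-6, 5) → (-6, -5)
T3 rotate counter-clockwise with cos θ = -4/5, sin θ = 3/5: (-7, 2) → (22/5, -29/5); (-5, 0) → (4, -3); (-6, 4) → (12/5, -34/5); (-6, -5) → (39/5, 2/5)
T4 shear: x ← x + 1·y: (22/5, -29/5) → (-7/5, -29/5); (4, -3) → (1, -3); (12/5, -34/5) → (-22/5, -34/5); (39/5, 2/5) → (41/5, 2/5)
T5 reflect across y = 0: (-7/5, -29/5) → (-7/5, 29/5); (1, -3) → (1, 3); (-22/5, -34/5) → (-22/5, 34/5); (41/5, 2/5) → (41/5, -2/5)
T6 shear: x ← x − 1/2·y: (-7/5, 29/5) → (-43/10, 29/5); (1, 3) → (-1/2, 3); (-22/5, 34/5) → (-39/5, 34/5); (41/5, -2/5) → (42/5, -2/5)

image vertices: (-43/10, 29/5), (-1/2, 3), (-39/5, 34/5), (42/5, -2/5)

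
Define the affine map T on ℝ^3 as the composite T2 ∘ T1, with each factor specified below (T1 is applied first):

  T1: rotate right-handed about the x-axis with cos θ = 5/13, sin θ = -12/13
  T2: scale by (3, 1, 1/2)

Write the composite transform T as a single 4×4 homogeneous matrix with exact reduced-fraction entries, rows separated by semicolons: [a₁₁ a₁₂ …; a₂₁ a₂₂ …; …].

T = [3 0 0 0; 0 5/13 12/13 0; 0 -6/13 5/26 0; 0 0 0 1]

T1 = [1 0 0 0; 0 5/13 12/13 0; 0 -12/13 5/13 0; 0 0 0 1]
T2·T1 = [3 0 0 0; 0 5/13 12/13 0; 0 -6/13 5/26 0; 0 0 0 1]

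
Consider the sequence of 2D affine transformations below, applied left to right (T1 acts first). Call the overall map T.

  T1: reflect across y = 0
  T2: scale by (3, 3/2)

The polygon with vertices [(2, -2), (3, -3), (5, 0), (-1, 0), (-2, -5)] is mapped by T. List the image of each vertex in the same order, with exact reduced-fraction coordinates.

image vertices: (6, 3), (9, 9/2), (15, 0), (-3, 0), (-6, 15/2)

T1 reflect across y = 0: (2, -2) → (2, 2); (3, -3) → (3, 3); (5, 0) → (5, 0); (-1, 0) → (-1, 0); (-2, -5) → (-2, 5)
T2 scale by (3, 3/2): (2, 2) → (6, 3); (3, 3) → (9, 9/2); (5, 0) → (15, 0); (-1, 0) → (-3, 0); (-2, 5) → (-6, 15/2)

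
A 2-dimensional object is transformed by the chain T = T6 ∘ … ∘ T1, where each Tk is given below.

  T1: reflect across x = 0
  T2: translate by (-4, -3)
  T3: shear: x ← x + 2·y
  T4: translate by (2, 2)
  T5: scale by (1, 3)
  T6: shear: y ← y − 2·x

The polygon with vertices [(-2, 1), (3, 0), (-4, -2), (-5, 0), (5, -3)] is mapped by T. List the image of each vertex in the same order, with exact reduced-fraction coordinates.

image vertices: (-4, 8), (-11, 19), (-8, 7), (-3, 3), (-19, 26)

T1 reflect across x = 0: (-2, 1) → (2, 1); (3, 0) → (-3, 0); (-4, -2) → (4, -2); (-5, 0) → (5, 0); (5, -3) → (-5, -3)
T2 translate by (-4, -3): (2, 1) → (-2, -2); (-3, 0) → (-7, -3); (4, -2) → (0, -5); (5, 0) → (1, -3); (-5, -3) → (-9, -6)
T3 shear: x ← x + 2·y: (-2, -2) → (-6, -2); (-7, -3) → (-13, -3); (0, -5) → (-10, -5); (1, -3) → (-5, -3); (-9, -6) → (-21, -6)
T4 translate by (2, 2): (-6, -2) → (-4, 0); (-13, -3) → (-11, -1); (-10, -5) → (-8, -3); (-5, -3) → (-3, -1); (-21, -6) → (-19, -4)
T5 scale by (1, 3): (-4, 0) → (-4, 0); (-11, -1) → (-11, -3); (-8, -3) → (-8, -9); (-3, -1) → (-3, -3); (-19, -4) → (-19, -12)
T6 shear: y ← y − 2·x: (-4, 0) → (-4, 8); (-11, -3) → (-11, 19); (-8, -9) → (-8, 7); (-3, -3) → (-3, 3); (-19, -12) → (-19, 26)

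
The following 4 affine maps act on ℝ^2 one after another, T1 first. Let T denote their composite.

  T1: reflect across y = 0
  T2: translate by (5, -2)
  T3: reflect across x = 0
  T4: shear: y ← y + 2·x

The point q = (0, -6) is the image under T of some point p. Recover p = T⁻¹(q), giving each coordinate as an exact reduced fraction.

T1 = [1 0 0; 0 -1 0; 0 0 1]
T2·T1 = [1 0 5; 0 -1 -2; 0 0 1]
T3·…·T1 = [-1 0 -5; 0 -1 -2; 0 0 1]
T4·…·T1 = [-1 0 -5; -2 -1 -12; 0 0 1]
det M = 1; M⁻¹ = [-1 0 -5; 2 -1 -2; 0 0 1]
M⁻¹ · (0, -6)ᵀ = (-5, 4)ᵀ

p = (-5, 4)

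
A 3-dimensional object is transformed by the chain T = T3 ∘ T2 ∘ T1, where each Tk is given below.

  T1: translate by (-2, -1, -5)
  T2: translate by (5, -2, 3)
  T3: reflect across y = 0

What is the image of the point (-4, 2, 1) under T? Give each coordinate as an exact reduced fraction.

T1 translate by (-2, -1, -5): (-4, 2, 1) → (-6, 1, -4)
T2 translate by (5, -2, 3): (-6, 1, -4) → (-1, -1, -1)
T3 reflect across y = 0: (-1, -1, -1) → (-1, 1, -1)

T(p) = (-1, 1, -1)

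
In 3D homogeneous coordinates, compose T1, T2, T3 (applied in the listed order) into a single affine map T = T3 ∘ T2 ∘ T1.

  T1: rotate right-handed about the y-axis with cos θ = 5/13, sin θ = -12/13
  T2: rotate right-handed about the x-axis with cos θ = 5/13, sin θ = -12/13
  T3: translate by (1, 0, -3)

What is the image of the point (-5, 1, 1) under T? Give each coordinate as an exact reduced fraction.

T1 rotate right-handed about the y-axis with cos θ = 5/13, sin θ = -12/13: (-5, 1, 1) → (-37/13, 1, -55/13)
T2 rotate right-handed about the x-axis with cos θ = 5/13, sin θ = -12/13: (-37/13, 1, -55/13) → (-37/13, -595/169, -431/169)
T3 translate by (1, 0, -3): (-37/13, -595/169, -431/169) → (-24/13, -595/169, -938/169)

T(p) = (-24/13, -595/169, -938/169)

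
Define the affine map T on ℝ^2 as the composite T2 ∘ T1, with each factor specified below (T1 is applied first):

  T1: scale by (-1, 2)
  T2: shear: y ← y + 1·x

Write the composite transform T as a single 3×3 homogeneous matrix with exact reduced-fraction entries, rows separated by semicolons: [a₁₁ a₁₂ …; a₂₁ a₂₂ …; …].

T = [-1 0 0; -1 2 0; 0 0 1]

T1 = [-1 0 0; 0 2 0; 0 0 1]
T2·T1 = [-1 0 0; -1 2 0; 0 0 1]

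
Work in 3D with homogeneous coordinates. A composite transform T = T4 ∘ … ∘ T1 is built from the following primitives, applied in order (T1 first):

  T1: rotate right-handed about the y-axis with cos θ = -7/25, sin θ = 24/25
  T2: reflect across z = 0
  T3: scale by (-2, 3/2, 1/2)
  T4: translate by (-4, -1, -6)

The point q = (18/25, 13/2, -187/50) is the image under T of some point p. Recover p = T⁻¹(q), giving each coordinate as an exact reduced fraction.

p = (5, 5, -1)

T1 = [-7/25 0 24/25 0; 0 1 0 0; -24/25 0 -7/25 0; 0 0 0 1]
T2·T1 = [-7/25 0 24/25 0; 0 1 0 0; 24/25 0 7/25 0; 0 0 0 1]
T3·…·T1 = [14/25 0 -48/25 0; 0 3/2 0 0; 12/25 0 7/50 0; 0 0 0 1]
T4·…·T1 = [14/25 0 -48/25 -4; 0 3/2 0 -1; 12/25 0 7/50 -6; 0 0 0 1]
det M = 3/2; M⁻¹ = [7/50 0 48/25 302/25; 0 2/3 0 2/3; -12/25 0 14/25 36/25; 0 0 0 1]
M⁻¹ · (18/25, 13/2, -187/50)ᵀ = (5, 5, -1)ᵀ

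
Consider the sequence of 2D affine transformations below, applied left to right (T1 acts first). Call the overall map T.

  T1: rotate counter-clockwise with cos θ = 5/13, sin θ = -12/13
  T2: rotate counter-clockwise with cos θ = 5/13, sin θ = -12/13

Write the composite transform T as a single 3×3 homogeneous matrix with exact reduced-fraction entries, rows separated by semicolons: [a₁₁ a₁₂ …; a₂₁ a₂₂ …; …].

T = [-119/169 120/169 0; -120/169 -119/169 0; 0 0 1]

T1 = [5/13 12/13 0; -12/13 5/13 0; 0 0 1]
T2·T1 = [-119/169 120/169 0; -120/169 -119/169 0; 0 0 1]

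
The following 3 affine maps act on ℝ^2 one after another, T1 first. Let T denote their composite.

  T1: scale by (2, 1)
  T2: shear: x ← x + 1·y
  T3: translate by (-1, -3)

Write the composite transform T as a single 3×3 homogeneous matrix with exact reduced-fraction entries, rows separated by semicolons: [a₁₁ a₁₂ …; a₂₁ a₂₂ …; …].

T1 = [2 0 0; 0 1 0; 0 0 1]
T2·T1 = [2 1 0; 0 1 0; 0 0 1]
T3·…·T1 = [2 1 -1; 0 1 -3; 0 0 1]

T = [2 1 -1; 0 1 -3; 0 0 1]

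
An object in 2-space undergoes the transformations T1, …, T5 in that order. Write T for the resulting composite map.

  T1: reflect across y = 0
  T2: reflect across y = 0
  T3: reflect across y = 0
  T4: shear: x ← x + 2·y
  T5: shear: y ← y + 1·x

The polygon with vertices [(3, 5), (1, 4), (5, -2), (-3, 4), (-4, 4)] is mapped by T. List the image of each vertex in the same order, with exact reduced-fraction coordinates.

image vertices: (-7, -12), (-7, -11), (9, 11), (-11, -15), (-12, -16)

T1 reflect across y = 0: (3, 5) → (3, -5); (1, 4) → (1, -4); (5, -2) → (5, 2); (-3, 4) → (-3, -4); (-4, 4) → (-4, -4)
T2 reflect across y = 0: (3, -5) → (3, 5); (1, -4) → (1, 4); (5, 2) → (5, -2); (-3, -4) → (-3, 4); (-4, -4) → (-4, 4)
T3 reflect across y = 0: (3, 5) → (3, -5); (1, 4) → (1, -4); (5, -2) → (5, 2); (-3, 4) → (-3, -4); (-4, 4) → (-4, -4)
T4 shear: x ← x + 2·y: (3, -5) → (-7, -5); (1, -4) → (-7, -4); (5, 2) → (9, 2); (-3, -4) → (-11, -4); (-4, -4) → (-12, -4)
T5 shear: y ← y + 1·x: (-7, -5) → (-7, -12); (-7, -4) → (-7, -11); (9, 2) → (9, 11); (-11, -4) → (-11, -15); (-12, -4) → (-12, -16)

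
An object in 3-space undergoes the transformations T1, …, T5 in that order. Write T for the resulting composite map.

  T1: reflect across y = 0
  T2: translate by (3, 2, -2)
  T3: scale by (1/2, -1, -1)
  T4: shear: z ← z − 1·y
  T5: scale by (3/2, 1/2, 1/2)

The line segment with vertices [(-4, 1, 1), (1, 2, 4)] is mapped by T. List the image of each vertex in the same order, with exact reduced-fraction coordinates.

image vertices: (-3/4, -1/2, 1), (3, 0, -1)

T1 reflect across y = 0: (-4, 1, 1) → (-4, -1, 1); (1, 2, 4) → (1, -2, 4)
T2 translate by (3, 2, -2): (-4, -1, 1) → (-1, 1, -1); (1, -2, 4) → (4, 0, 2)
T3 scale by (1/2, -1, -1): (-1, 1, -1) → (-1/2, -1, 1); (4, 0, 2) → (2, 0, -2)
T4 shear: z ← z − 1·y: (-1/2, -1, 1) → (-1/2, -1, 2); (2, 0, -2) → (2, 0, -2)
T5 scale by (3/2, 1/2, 1/2): (-1/2, -1, 2) → (-3/4, -1/2, 1); (2, 0, -2) → (3, 0, -1)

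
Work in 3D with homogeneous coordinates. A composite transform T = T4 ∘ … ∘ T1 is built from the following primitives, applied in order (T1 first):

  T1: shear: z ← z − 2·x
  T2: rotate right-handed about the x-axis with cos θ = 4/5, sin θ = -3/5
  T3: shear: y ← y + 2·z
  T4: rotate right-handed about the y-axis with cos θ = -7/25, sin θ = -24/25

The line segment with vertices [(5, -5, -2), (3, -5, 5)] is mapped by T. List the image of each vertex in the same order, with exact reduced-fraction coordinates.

image vertices: (617/125, -122/5, 831/125), (-369/125, -1/5, 283/125)

T1 shear: z ← z − 2·x: (5, -5, -2) → (5, -5, -12); (3, -5, 5) → (3, -5, -1)
T2 rotate right-handed about the x-axis with cos θ = 4/5, sin θ = -3/5: (5, -5, -12) → (5, -56/5, -33/5); (3, -5, -1) → (3, -23/5, 11/5)
T3 shear: y ← y + 2·z: (5, -56/5, -33/5) → (5, -122/5, -33/5); (3, -23/5, 11/5) → (3, -1/5, 11/5)
T4 rotate right-handed about the y-axis with cos θ = -7/25, sin θ = -24/25: (5, -122/5, -33/5) → (617/125, -122/5, 831/125); (3, -1/5, 11/5) → (-369/125, -1/5, 283/125)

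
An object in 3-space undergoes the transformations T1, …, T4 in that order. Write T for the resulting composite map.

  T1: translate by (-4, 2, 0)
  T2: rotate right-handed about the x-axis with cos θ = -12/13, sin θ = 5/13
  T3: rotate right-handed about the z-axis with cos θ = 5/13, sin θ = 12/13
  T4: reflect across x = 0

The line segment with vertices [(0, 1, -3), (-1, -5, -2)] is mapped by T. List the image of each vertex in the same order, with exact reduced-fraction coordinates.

image vertices: (8/169, -729/169, 51/13), (877/169, -550/169, 9/13)

T1 translate by (-4, 2, 0): (0, 1, -3) → (-4, 3, -3); (-1, -5, -2) → (-5, -3, -2)
T2 rotate right-handed about the x-axis with cos θ = -12/13, sin θ = 5/13: (-4, 3, -3) → (-4, -21/13, 51/13); (-5, -3, -2) → (-5, 46/13, 9/13)
T3 rotate right-handed about the z-axis with cos θ = 5/13, sin θ = 12/13: (-4, -21/13, 51/13) → (-8/169, -729/169, 51/13); (-5, 46/13, 9/13) → (-877/169, -550/169, 9/13)
T4 reflect across x = 0: (-8/169, -729/169, 51/13) → (8/169, -729/169, 51/13); (-877/169, -550/169, 9/13) → (877/169, -550/169, 9/13)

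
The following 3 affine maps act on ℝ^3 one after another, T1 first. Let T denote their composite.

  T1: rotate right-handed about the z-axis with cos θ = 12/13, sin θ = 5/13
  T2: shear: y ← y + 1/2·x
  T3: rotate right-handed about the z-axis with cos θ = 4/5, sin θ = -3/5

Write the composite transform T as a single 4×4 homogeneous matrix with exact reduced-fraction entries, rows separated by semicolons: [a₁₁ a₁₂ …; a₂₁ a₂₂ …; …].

T = [81/65 17/130 0 0; 8/65 53/65 0 0; 0 0 1 0; 0 0 0 1]

T1 = [12/13 -5/13 0 0; 5/13 12/13 0 0; 0 0 1 0; 0 0 0 1]
T2·T1 = [12/13 -5/13 0 0; 11/13 19/26 0 0; 0 0 1 0; 0 0 0 1]
T3·…·T1 = [81/65 17/130 0 0; 8/65 53/65 0 0; 0 0 1 0; 0 0 0 1]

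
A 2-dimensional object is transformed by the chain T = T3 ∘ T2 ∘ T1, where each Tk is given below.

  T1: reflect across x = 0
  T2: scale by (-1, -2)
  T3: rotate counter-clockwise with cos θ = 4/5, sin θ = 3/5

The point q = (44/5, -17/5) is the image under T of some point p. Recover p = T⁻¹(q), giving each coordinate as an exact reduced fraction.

p = (5, 4)

T1 = [-1 0 0; 0 1 0; 0 0 1]
T2·T1 = [1 0 0; 0 -2 0; 0 0 1]
T3·…·T1 = [4/5 6/5 0; 3/5 -8/5 0; 0 0 1]
det M = -2; M⁻¹ = [4/5 3/5 0; 3/10 -2/5 0; 0 0 1]
M⁻¹ · (44/5, -17/5)ᵀ = (5, 4)ᵀ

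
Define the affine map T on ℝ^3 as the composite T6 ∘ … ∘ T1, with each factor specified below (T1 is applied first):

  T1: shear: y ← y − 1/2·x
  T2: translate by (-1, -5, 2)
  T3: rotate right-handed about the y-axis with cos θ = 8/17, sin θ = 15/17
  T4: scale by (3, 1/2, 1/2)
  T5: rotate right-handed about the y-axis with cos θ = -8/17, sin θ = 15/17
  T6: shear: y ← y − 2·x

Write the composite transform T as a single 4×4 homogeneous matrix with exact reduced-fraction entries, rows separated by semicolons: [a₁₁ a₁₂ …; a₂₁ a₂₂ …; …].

T = [-609/578 0 -300/289 -591/578; 2147/1156 1/2 600/289 -263/578; -300/289 0 -707/289 -1114/289; 0 0 0 1]

T1 = [1 0 0 0; -1/2 1 0 0; 0 0 1 0; 0 0 0 1]
T2·T1 = [1 0 0 -1; -1/2 1 0 -5; 0 0 1 2; 0 0 0 1]
T3·…·T1 = [8/17 0 15/17 22/17; -1/2 1 0 -5; -15/17 0 8/17 31/17; 0 0 0 1]
T4·…·T1 = [24/17 0 45/17 66/17; -1/4 1/2 0 -5/2; -15/34 0 4/17 31/34; 0 0 0 1]
T5·…·T1 = [-609/578 0 -300/289 -591/578; -1/4 1/2 0 -5/2; -300/289 0 -707/289 -1114/289; 0 0 0 1]
T6·…·T1 = [-609/578 0 -300/289 -591/578; 2147/1156 1/2 600/289 -263/578; -300/289 0 -707/289 -1114/289; 0 0 0 1]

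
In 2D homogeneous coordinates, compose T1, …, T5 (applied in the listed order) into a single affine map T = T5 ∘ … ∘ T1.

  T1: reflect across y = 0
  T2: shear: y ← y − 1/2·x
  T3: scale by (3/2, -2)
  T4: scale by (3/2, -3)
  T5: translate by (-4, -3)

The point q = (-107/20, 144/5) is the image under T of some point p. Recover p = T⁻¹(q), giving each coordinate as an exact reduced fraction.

T1 = [1 0 0; 0 -1 0; 0 0 1]
T2·T1 = [1 0 0; -1/2 -1 0; 0 0 1]
T3·…·T1 = [3/2 0 0; 1 2 0; 0 0 1]
T4·…·T1 = [9/4 0 0; -3 -6 0; 0 0 1]
T5·…·T1 = [9/4 0 -4; -3 -6 -3; 0 0 1]
det M = -27/2; M⁻¹ = [4/9 0 16/9; -2/9 -1/6 -25/18; 0 0 1]
M⁻¹ · (-107/20, 144/5)ᵀ = (-3/5, -5)ᵀ

p = (-3/5, -5)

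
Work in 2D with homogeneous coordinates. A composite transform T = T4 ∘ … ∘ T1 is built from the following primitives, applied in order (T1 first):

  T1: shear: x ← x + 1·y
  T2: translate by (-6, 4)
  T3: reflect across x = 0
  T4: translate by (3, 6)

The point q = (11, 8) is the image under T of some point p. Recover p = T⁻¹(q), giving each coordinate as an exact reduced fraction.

p = (0, -2)

T1 = [1 1 0; 0 1 0; 0 0 1]
T2·T1 = [1 1 -6; 0 1 4; 0 0 1]
T3·…·T1 = [-1 -1 6; 0 1 4; 0 0 1]
T4·…·T1 = [-1 -1 9; 0 1 10; 0 0 1]
det M = -1; M⁻¹ = [-1 -1 19; 0 1 -10; 0 0 1]
M⁻¹ · (11, 8)ᵀ = (0, -2)ᵀ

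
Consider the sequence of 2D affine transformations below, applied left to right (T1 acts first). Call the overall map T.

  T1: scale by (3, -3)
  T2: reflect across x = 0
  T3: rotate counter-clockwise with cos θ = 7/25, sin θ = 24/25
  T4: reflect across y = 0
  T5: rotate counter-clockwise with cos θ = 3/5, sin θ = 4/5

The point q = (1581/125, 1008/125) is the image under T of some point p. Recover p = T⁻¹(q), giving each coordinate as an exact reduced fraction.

T1 = [3 0 0; 0 -3 0; 0 0 1]
T2·T1 = [-3 0 0; 0 -3 0; 0 0 1]
T3·…·T1 = [-21/25 72/25 0; -72/25 -21/25 0; 0 0 1]
T4·…·T1 = [-21/25 72/25 0; 72/25 21/25 0; 0 0 1]
T5·…·T1 = [-351/125 132/125 0; 132/125 351/125 0; 0 0 1]
det M = -9; M⁻¹ = [-39/125 44/375 0; 44/375 39/125 0; 0 0 1]
M⁻¹ · (1581/125, 1008/125)ᵀ = (-3, 4)ᵀ

p = (-3, 4)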